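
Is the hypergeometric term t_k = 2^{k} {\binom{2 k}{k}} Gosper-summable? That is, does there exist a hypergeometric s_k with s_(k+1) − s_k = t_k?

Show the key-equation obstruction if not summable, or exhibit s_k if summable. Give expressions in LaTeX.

No — key equation has no polynomial f.

Step 1: r(k) = 4*(2*k + 1)/(k + 1).
Normal form (A,B,C) = (8*k + 4, k + 1, 1).
Key eq: (8*k + 4)·f(k+1) = (k)·f(k) + (1).
deg f ≤ -1 (via 1,1,0).
deg f ≤ -1 is impossible — no certificate.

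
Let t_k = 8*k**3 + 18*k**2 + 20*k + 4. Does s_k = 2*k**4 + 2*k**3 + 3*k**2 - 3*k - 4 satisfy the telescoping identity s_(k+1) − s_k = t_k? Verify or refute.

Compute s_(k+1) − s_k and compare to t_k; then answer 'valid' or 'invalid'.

s_(k+1) = k*(2*k**3 + 10*k**2 + 21*k + 17)
s_(k+1) − s_k = 8*k**3 + 18*k**2 + 20*k + 4
(s_(k+1) − s_k) − t_k = 0

Valid: the claim telescopes to t_k.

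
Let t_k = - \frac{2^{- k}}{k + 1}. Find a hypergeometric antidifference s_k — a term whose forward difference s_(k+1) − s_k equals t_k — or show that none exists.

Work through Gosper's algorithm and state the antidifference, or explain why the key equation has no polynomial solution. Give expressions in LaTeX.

t_(k+1)/t_k = (k + 1)/(2*(k + 2)).
Factor: A=k/2 + 1/2; B=k + 2; C=1.
Need (k/2 + 1/2)·f(k+1) − (k + 1)·f(k) = 1.
Degrees (1,1,0) ⇒ d ≤ -1.
Negative degree bound (-1): no f exists, t_k not Gosper-summable.

not Gosper-summable; s_k does not exist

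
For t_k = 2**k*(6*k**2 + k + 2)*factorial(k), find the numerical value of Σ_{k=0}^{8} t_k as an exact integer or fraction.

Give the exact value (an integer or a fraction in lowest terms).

Ratio r(k) = 2*(k + 1)*(k + 6*(k + 1)**2 + 3)/(6*k**2 + k + 2).
A = 2*k + 2, B = 1, C = k**2 + k/6 + 1/3.
Need (2*k + 2)·f(k+1) − (1)·f(k) = k**2 + k/6 + 1/3.
Bound: deg f ≤ 1.
A polynomial solution: f(k) = (3*k - 4)/6.
Then R = B(k−1)f/C = (3*k - 4)/(6*k**2 + k + 2), so s_k = R(k)·t_k = 2**k*(3*k - 4)*factorial(k).
Verify: 2**k*(6*k**2 + k + 2)*factorial(k) matches t_k.
Telescoping: Σ = s_(9) − s_(0) = 4273274880 − (-4) = 4273274884.

Σ = 4273274884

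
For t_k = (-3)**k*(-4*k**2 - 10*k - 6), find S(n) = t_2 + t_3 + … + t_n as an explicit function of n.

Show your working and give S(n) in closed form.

S(n) = -3*(-3)**n*n**2 - 6*(-3)**n + 3*(-3)**(n + 1)*n - 54

Compute t_(k+1)/t_k: get 3*(-2*k**2 - 9*k - 10)/(2*k**2 + 5*k + 3).
Normal form (A,B,C) = (-3, 1, k**2 + 5*k/2 + 3/2).
f must satisfy (-3)·f(k+1) − (1)·f(k) = k**2 + 5*k/2 + 3/2.
Bound: deg f ≤ 2.
A polynomial solution: f(k) = -k*(k + 1)/4.
So s_k = (B(k−1)f/C)·t_k = (-k/(2*(2*k + 3)))·t_k = (-3)**k*k*(k + 1).
Verify: 2*(-3)**k*(-2*k - 3)*(k + 1) matches t_k.
s_(n+1) = (-3)**(n + 1)*(n**2 + 3*n + 2) and s_(2) = 54, so S(n) = -3*(-3)**n*n**2 - 6*(-3)**n + 3*(-3)**(n + 1)*n - 54.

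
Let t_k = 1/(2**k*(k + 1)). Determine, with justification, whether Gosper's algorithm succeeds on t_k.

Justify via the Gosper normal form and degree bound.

Ratio r(k) = (k + 1)/(2*(k + 2)).
So A=k/2 + 1/2 and B=k + 2, with C=1.
Key eq: (k/2 + 1/2)·f(k+1) = (k + 1)·f(k) + (1).
deg f ≤ -1 (via 1,1,0).
Negative degree bound (-1): no f exists, t_k not Gosper-summable.

No. Not Gosper-summable.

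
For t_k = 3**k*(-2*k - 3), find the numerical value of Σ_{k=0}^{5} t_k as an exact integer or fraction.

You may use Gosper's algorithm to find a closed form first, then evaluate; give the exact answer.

Σ = -4374

Compute t_(k+1)/t_k: get 3*(2*k + 5)/(2*k + 3).
Gosper form: A/B · C(k+1)/C(k) with A=3, B=1, C=k + 3/2.
Key eq: (3)·f(k+1) = (1)·f(k) + (k + 3/2).
From deg A=0, deg B=0, deg C=1: d=1.
A polynomial solution: f(k) = k/2.
So s_k = (B(k−1)f/C)·t_k = (k/(2*k + 3))·t_k = -3**k*k.
Δs = 3**k*(-2*k - 3), as required.
Σ_(k=0)^(5) t_k = s_(6) − s_(0) = -4374 − (0) = -4374.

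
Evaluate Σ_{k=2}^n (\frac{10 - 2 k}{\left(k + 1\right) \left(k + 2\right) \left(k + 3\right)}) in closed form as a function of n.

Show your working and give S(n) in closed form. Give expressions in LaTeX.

S(n) = \frac{2 \left(n - 1\right)}{n^{2} + 5 n + 6}

Ratio r(k) = (k - 4)*(k + 1)/((k - 5)*(k + 4)).
A = k + 1, B = k + 4, C = k - 5.
Need (k + 1)·f(k+1) − (k + 3)·f(k) = k - 5.
From deg A=1, deg B=1, deg C=1: d=2.
Solving with deg f ≤ 2: f(k) = -k*(k + 4).
Certificate R = B(k−1)f/C = -k*(k + 3)*(k + 4)/(k - 5) gives s_k = 2*k*(k + 4)/((k + 1)*(k + 2)).
Verify: 2*(5 - k)/(k**3 + 6*k**2 + 11*k + 6) matches t_k.
Evaluate: s_(n+1) = 2*(n**2 + 6*n + 5)/(n**2 + 5*n + 6); subtract s_(2) = 2 ⇒ S(n) = 2*(n - 1)/(n**2 + 5*n + 6).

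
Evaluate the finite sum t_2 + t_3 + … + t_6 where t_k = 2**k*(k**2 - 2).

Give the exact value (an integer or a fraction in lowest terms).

Σ = 3200

The ratio is 2*((k + 1)**2 - 2)/(k**2 - 2).
So A=2 and B=1, with C=k**2 - 2.
Set up (2)·f(k+1) − (1)·f(k) − (k**2 - 2) = 0.
From deg A=0, deg B=0, deg C=2: d=2.
Coefficient equations give f(k) = (k - 2)**2.
So s_k = (B(k−1)f/C)·t_k = ((k - 2)**2/(k**2 - 2))·t_k = 2**k*(k**2 - 4*k + 4).
Verify: 2**k*(k**2 - 2) matches t_k.
Σ_(k=2)^(6) t_k = s_(7) − s_(2) = 3200 − (0) = 3200.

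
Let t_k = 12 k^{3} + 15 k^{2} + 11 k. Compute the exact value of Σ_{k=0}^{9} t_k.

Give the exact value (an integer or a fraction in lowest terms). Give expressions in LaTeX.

r(k) = (12*k**3 + 51*k**2 + 77*k + 38)/(k*(12*k**2 + 15*k + 11)) after simplifying.
Gosper form: A/B · C(k+1)/C(k) with A=1, B=1, C=k**3 + 5*k**2/4 + 11*k/12.
Solve (1)·f(k+1) − (1)·f(k) = k**3 + 5*k**2/4 + 11*k/12.
Bound: deg f ≤ 4.
Match coefficients ⇒ f(k) = k*(k - 1)*(3*k**2 + 2*k + 3)/12.
Certificate R = B(k−1)f/C = (k - 1)*(3*k**2 + 2*k + 3)/(12*k**2 + 15*k + 11) gives s_k = k*(3*k**3 - k**2 + k - 3).
s_(k+1) − s_k = k*(12*k**2 + 15*k + 11) = t_k.
Σ_(k=0)^(9) t_k = s_(10) − s_(0) = 29070 − (0) = 29070.

Σ = 29070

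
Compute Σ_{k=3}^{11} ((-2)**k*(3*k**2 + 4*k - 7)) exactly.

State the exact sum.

Ratio r(k) = 2*k*(-3*k - 10)/(3*k**2 + 4*k - 7).
Factor: A=-2; B=1; C=k**2 + 4*k/3 - 7/3.
Key eq: (-2)·f(k+1) = (1)·f(k) + (k**2 + 4*k/3 - 7/3).
From deg A=0, deg B=0, deg C=2: d=2.
Match coefficients ⇒ f(k) = -(k**2 - 3)/3.
Get s_k = R·t_k = (-2)**k*(3 - k**2) with R(k) = B(k−1)f(k)/C(k) = -(k**2 - 3)/((k - 1)*(3*k + 7)).
s_(k+1) − s_k = (-2)**k*(3*k**2 + 4*k - 7) = t_k.
Σ_(k=3)^(11) t_k = s_(12) − s_(3) = -577536 − (48) = -577584.

Σ = -577584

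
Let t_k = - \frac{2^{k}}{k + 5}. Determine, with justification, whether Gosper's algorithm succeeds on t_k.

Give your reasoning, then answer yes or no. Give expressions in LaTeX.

Ratio r(k) = 2*(k + 5)/(k + 6).
Factor: A=2*k + 10; B=k + 6; C=1.
Key eq: (2*k + 10)·f(k+1) = (k + 5)·f(k) + (1).
Bound: deg f ≤ -1.
deg f ≤ -1 is impossible — no certificate.

No; the degree bound rules out any f.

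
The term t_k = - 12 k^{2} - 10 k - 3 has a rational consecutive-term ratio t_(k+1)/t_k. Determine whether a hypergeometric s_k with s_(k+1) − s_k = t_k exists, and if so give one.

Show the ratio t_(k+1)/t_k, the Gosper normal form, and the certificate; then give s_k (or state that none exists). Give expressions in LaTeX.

Step 1: r(k) = (12*k**2 + 34*k + 25)/(12*k**2 + 10*k + 3).
Factor: A=1; B=1; C=k**2 + 5*k/6 + 1/4.
Need (1)·f(k+1) − (1)·f(k) = k**2 + 5*k/6 + 1/4.
From deg A=0, deg B=0, deg C=2: d=3.
Coefficient equations give f(k) = k**2*(4*k - 1)/12.
So s_k = (B(k−1)f/C)·t_k = (k**2*(4*k - 1)/(12*k**2 + 10*k + 3))·t_k = k**2*(1 - 4*k).
s_(k+1) − s_k = -12*k**2 - 10*k - 3 = t_k.

s_k = k^{2} \left(1 - 4 k\right)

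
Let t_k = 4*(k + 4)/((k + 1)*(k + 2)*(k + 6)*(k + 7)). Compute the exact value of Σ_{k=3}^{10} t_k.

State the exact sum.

r(k) = (k + 1)*(k + 5)*(k + 6)/((k + 3)*(k + 4)*(k + 8)) after simplifying.
Normal form (A,B,C) = (k + 1, k + 8, k**4 + 16*k**3 + 95*k**2 + 248*k + 240).
Key eq: (k + 1)·f(k+1) = (k + 7)·f(k) + (k**4 + 16*k**3 + 95*k**2 + 248*k + 240).
Bound: deg f ≤ 6.
Coefficient equations give f(k) = k*(k + 2)*(k + 3)*(k + 4)*(k + 5)*(k + 7)/12.
Get s_k = R·t_k = k*(k + 7)/(3*(k**2 + 7*k + 6)) with R(k) = B(k−1)f(k)/C(k) = k*(k + 2)*(k + 7)**2/(12*(k + 4)).
Δs = 4*(k + 4)/(k**4 + 16*k**3 + 83*k**2 + 152*k + 84), as required.
Sum = s_(11) − s_(3); s_(11) = 11/34, s_(3) = 5/18 ⇒ 7/153.

Σ = 7/153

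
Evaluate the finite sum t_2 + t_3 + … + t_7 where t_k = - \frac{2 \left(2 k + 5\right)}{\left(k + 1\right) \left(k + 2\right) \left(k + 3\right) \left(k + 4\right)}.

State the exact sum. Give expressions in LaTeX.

Step 1: r(k) = (k + 1)*(2*k + 7)/((k + 5)*(2*k + 5)).
Factor: A=k + 1; B=k + 5; C=k + 5/2.
f must satisfy (k + 1)·f(k+1) − (k + 4)·f(k) = k + 5/2.
d = 3 from the (1,1,1) case.
Solve for f: f(k) = k*(k + 2)*(k + 4)/6 (degree 3 ≤ 3).
Get s_k = R·t_k = 2*k*(-k - 4)/(3*(k**2 + 4*k + 3)) with R(k) = B(k−1)f(k)/C(k) = k*(k + 2)*(k + 4)**2/(3*(2*k + 5)).
Δs = 2*(-2*k - 5)/(k**4 + 10*k**3 + 35*k**2 + 50*k + 24), as required.
Evaluate s at k=8 and k=2: -64/99 and -8/15; difference -56/495.

Σ = -56/495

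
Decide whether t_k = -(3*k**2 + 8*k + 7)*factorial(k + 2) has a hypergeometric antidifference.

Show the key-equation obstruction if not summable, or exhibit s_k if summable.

Yes. s_k = -(3*k - 1)*factorial(k + 2).

Compute t_(k+1)/t_k: get (k + 3)*(8*k + 3*(k + 1)**2 + 15)/(3*k**2 + 8*k + 7).
So A=k + 3 and B=1, with C=k**2 + 8*k/3 + 7/3.
Solve (k + 3)·f(k+1) − (1)·f(k) = k**2 + 8*k/3 + 7/3.
From deg A=1, deg B=0, deg C=2: d=1.
Solve for f: f(k) = (3*k - 1)/3 (degree 1 ≤ 1).
Then R = B(k−1)f/C = (3*k - 1)/(3*k**2 + 8*k + 7), so s_k = R(k)·t_k = -(3*k - 1)*factorial(k + 2).
Verify: -(3*k**2 + 8*k + 7)*factorial(k + 2) matches t_k.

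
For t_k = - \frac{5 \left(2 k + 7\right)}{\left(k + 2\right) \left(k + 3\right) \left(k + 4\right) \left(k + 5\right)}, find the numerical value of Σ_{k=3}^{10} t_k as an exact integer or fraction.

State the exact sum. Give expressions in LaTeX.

Σ = -32/273

Ratio r(k) = (k + 2)*(2*k + 9)/((k + 6)*(2*k + 7)).
Factor: A=k + 2; B=k + 6; C=k + 7/2.
f must satisfy (k + 2)·f(k+1) − (k + 5)·f(k) = k + 7/2.
deg f ≤ 3 (via 1,1,1).
Solve for f: f(k) = k*(k + 3)*(k + 6)/16 (degree 3 ≤ 3).
Certificate R = B(k−1)f/C = k*(k + 3)*(k + 5)*(k + 6)/(8*(2*k + 7)) gives s_k = 5*k*(-k - 6)/(8*(k**2 + 6*k + 8)).
Δs = 5*(-2*k - 7)/(k**4 + 14*k**3 + 71*k**2 + 154*k + 120), as required.
Σ_(k=3)^(10) t_k = s_(11) − s_(3) = -187/312 − (-27/56) = -32/273.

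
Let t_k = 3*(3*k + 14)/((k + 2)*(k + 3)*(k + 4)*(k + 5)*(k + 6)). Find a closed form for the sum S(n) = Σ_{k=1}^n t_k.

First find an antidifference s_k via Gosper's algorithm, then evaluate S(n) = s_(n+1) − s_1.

S(n) = n*(n**2 + 13*n + 54)/(24*(n**3 + 13*n**2 + 54*n + 72))

Ratio r(k) = (k + 2)*(3*k + 17)/((k + 7)*(3*k + 14)).
Gosper form: A/B · C(k+1)/C(k) with A=k + 2, B=k + 7, C=k + 14/3.
Key eq: (k + 2)·f(k+1) = (k + 6)·f(k) + (k + 14/3).
From deg A=1, deg B=1, deg C=1: d=4.
Solving with deg f ≤ 4: f(k) = k*(k + 4)*(k**2 + 10*k + 31)/90.
Get s_k = R·t_k = k*(k**2 + 10*k + 31)/(10*(k**3 + 10*k**2 + 31*k + 30)) with R(k) = B(k−1)f(k)/C(k) = k*(k + 4)*(k + 6)*(k**2 + 10*k + 31)/(30*(3*k + 14)).
s_(k+1) − s_k = 3*(3*k + 14)/(k**5 + 20*k**4 + 155*k**3 + 580*k**2 + 1044*k + 720) = t_k.
Evaluate: s_(n+1) = (n**3 + 13*n**2 + 54*n + 42)/(10*(n**3 + 13*n**2 + 54*n + 72)); subtract s_(1) = 7/120 ⇒ S(n) = n*(n**2 + 13*n + 54)/(24*(n**3 + 13*n**2 + 54*n + 72)).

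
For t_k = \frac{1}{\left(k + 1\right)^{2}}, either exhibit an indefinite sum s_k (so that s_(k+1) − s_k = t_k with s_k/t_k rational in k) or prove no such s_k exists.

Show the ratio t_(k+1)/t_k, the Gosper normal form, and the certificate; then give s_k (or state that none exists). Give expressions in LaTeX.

not Gosper-summable; s_k does not exist

Ratio r(k) = (k + 1)**2/(k + 2)**2.
A = k**2 + 2*k + 1, B = k**2 + 4*k + 4, C = 1.
Solve (k**2 + 2*k + 1)·f(k+1) − (k**2 + 2*k + 1)·f(k) = 1.
Bound: deg f ≤ 0.
Put f(k) = c0: A·f(k+1) − B(k−1)·f(k) − C = -1; need -1 = 0 — inconsistent ⇒ no f, not summable.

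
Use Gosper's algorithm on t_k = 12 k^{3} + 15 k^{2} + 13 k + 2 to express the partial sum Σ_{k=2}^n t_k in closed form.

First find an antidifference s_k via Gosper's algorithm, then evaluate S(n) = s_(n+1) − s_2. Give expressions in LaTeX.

S(n) = 3 n^{4} + 11 n^{3} + 17 n^{2} + 11 n - 42

t_(k+1)/t_k = (12*k**3 + 51*k**2 + 79*k + 42)/(12*k**3 + 15*k**2 + 13*k + 2).
Factor: A=1; B=1; C=k**3 + 5*k**2/4 + 13*k/12 + 1/6.
Need (1)·f(k+1) − (1)·f(k) = k**3 + 5*k**2/4 + 13*k/12 + 1/6.
deg f ≤ 4 (via 0,0,3).
Match coefficients ⇒ f(k) = k*(3*k**3 - k**2 + 2*k - 2)/12.
So s_k = (B(k−1)f/C)·t_k = (k*(3*k**3 - k**2 + 2*k - 2)/(12*k**3 + 15*k**2 + 13*k + 2))·t_k = k*(3*k**3 - k**2 + 2*k - 2).
Check: Δs_k = 12*k**3 + 15*k**2 + 13*k + 2. ✓
Σ_(k=2)^n t_k = s_(n+1) − s_(2) = (3*n**4 + 11*n**3 + 17*n**2 + 11*n + 2) − (44), i.e. 3*n**4 + 11*n**3 + 17*n**2 + 11*n - 42.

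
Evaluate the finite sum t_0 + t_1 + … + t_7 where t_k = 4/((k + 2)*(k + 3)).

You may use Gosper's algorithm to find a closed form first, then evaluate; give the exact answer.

Σ = 8/5

Compute t_(k+1)/t_k: get (k + 2)/(k + 4).
So A=k + 2 and B=k + 4, with C=1.
Solve (k + 2)·f(k+1) − (k + 3)·f(k) = 1.
Degrees (1,1,0) ⇒ d ≤ 1.
A polynomial solution: f(k) = k/2.
Certificate R = B(k−1)f/C = k*(k + 3)/2 gives s_k = 2*k/(k + 2).
Verify: 4/(k**2 + 5*k + 6) matches t_k.
Evaluate s at k=8 and k=0: 8/5 and 0; difference 8/5.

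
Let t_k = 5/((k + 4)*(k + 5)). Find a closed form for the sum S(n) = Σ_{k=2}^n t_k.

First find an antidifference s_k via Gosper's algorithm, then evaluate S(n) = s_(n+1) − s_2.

S(n) = 5*(n - 1)/(6*(n + 5))

Ratio r(k) = (k + 4)/(k + 6).
So A=k + 4 and B=k + 6, with C=1.
Key eq: (k + 4)·f(k+1) = (k + 5)·f(k) + (1).
From deg A=1, deg B=1, deg C=0: d=1.
Match coefficients ⇒ f(k) = k/4.
Then R = B(k−1)f/C = k*(k + 5)/4, so s_k = R(k)·t_k = 5*k/(4*(k + 4)).
Δs = 5/(k**2 + 9*k + 20), as required.
Evaluate: s_(n+1) = 5*(n + 1)/(4*(n + 5)); subtract s_(2) = 5/12 ⇒ S(n) = 5*(n - 1)/(6*(n + 5)).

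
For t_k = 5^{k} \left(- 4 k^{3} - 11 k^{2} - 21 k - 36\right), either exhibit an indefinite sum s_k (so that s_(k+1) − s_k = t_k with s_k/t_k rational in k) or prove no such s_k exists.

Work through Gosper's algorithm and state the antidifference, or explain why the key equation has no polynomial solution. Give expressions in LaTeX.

s_k = 5^{k} \left(- k^{3} + k^{2} - 4 k - 4\right)

r(k) = 5*(4*k**3 + 23*k**2 + 55*k + 72)/(4*k**3 + 11*k**2 + 21*k + 36) after simplifying.
A = 5, B = 1, C = k**3 + 11*k**2/4 + 21*k/4 + 9.
Key eq: (5)·f(k+1) = (1)·f(k) + (k**3 + 11*k**2/4 + 21*k/4 + 9).
deg f ≤ 3 (via 0,0,3).
Coefficient equations give f(k) = (k**3 - k**2 + 4*k + 4)/4.
Get s_k = R·t_k = 5**k*(-k**3 + k**2 - 4*k - 4) with R(k) = B(k−1)f(k)/C(k) = (k**3 - k**2 + 4*k + 4)/(4*k**3 + 11*k**2 + 21*k + 36).
Δs = 5**k*(-4*k**3 - 11*k**2 - 21*k - 36), as required.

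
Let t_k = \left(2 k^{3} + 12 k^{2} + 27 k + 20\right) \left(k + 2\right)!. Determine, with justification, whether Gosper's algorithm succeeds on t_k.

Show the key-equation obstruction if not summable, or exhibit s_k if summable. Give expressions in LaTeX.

Yes. s_k = \left(2 k^{2} + 4 k + 1\right) \left(k + 2\right)!.

The ratio is (2*k**4 + 24*k**3 + 111*k**2 + 232*k + 183)/(2*k**3 + 12*k**2 + 27*k + 20).
Factor: A=k + 3; B=1; C=k**3 + 6*k**2 + 27*k/2 + 10.
Set up (k + 3)·f(k+1) − (1)·f(k) − (k**3 + 6*k**2 + 27*k/2 + 10) = 0.
deg f ≤ 2 (via 1,0,3).
A polynomial solution: f(k) = (2*k**2 + 4*k + 1)/2.
Then R = B(k−1)f/C = (2*k**2 + 4*k + 1)/(2*k**3 + 12*k**2 + 27*k + 20), so s_k = R(k)·t_k = (2*k**2 + 4*k + 1)*factorial(k + 2).
Check: Δs_k = (2*k**3 + 12*k**2 + 27*k + 20)*factorial(k + 2). ✓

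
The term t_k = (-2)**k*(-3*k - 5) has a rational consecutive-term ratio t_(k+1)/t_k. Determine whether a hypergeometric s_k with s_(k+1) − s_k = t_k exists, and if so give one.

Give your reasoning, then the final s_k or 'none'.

r(k) = 2*(-3*k - 8)/(3*k + 5) after simplifying.
Gosper form: A/B · C(k+1)/C(k) with A=-2, B=1, C=k + 5/3.
Need (-2)·f(k+1) − (1)·f(k) = k + 5/3.
From deg A=0, deg B=0, deg C=1: d=1.
Match coefficients ⇒ f(k) = -(k + 1)/3.
So s_k = (B(k−1)f/C)·t_k = (-(k + 1)/(3*k + 5))·t_k = (-2)**k*(k + 1).
Δs = (-2)**k*(-3*k - 5), as required.

s_k = (-2)**k*(k + 1)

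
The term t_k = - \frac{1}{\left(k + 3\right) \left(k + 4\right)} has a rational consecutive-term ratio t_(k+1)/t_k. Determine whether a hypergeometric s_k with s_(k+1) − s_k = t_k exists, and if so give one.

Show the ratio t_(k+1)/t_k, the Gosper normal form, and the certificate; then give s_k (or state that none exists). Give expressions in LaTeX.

Step 1: r(k) = (k + 3)/(k + 5).
A = k + 3, B = k + 5, C = 1.
f must satisfy (k + 3)·f(k+1) − (k + 4)·f(k) = 1.
From deg A=1, deg B=1, deg C=0: d=1.
A polynomial solution: f(k) = k/3.
R(k) = B(k−1)·f(k)/C(k) = k*(k + 4)/3; s_k = R·t_k = -k/(3*k + 9).
s_(k+1) − s_k = -1/(k**2 + 7*k + 12) = t_k.

s_k = - \frac{k}{3 k + 9}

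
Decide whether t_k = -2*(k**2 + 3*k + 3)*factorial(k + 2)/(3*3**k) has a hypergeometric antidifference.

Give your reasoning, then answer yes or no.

The ratio is (k + 3)*(3*k + (k + 1)**2 + 6)/(3*(k**2 + 3*k + 3)).
Normal form (A,B,C) = (k/3 + 1, 1, k**2 + 3*k + 3).
Need (k/3 + 1)·f(k+1) − (1)·f(k) = k**2 + 3*k + 3.
Degrees (1,0,2) ⇒ d ≤ 1.
Coefficient equations give f(k) = 3*(k + 2).
Then R = B(k−1)f/C = 3*(k + 2)/(k**2 + 3*k + 3), so s_k = R(k)·t_k = -2*(k + 2)*factorial(k + 2)/3**k.
Check: Δs_k = -2*(k**2 + 3*k + 3)*factorial(k + 2)/(3*3**k). ✓

Yes. s_k = -2*(k + 2)*factorial(k + 2)/3**k.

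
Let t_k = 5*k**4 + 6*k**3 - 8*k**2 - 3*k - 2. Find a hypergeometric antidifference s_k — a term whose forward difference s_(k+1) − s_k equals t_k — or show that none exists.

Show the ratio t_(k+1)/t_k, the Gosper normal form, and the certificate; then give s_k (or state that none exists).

s_k = k*(k**4 - k**3 - 4*k**2 + 4*k - 2)

t_(k+1)/t_k = (5*k**4 + 26*k**3 + 40*k**2 + 19*k - 2)/(5*k**4 + 6*k**3 - 8*k**2 - 3*k - 2).
Gosper form: A/B · C(k+1)/C(k) with A=1, B=1, C=k**4 + 6*k**3/5 - 8*k**2/5 - 3*k/5 - 2/5.
Solve (1)·f(k+1) − (1)·f(k) = k**4 + 6*k**3/5 - 8*k**2/5 - 3*k/5 - 2/5.
Degrees (0,0,4) ⇒ d ≤ 5.
Coefficient equations give f(k) = k*(k**4 - k**3 - 4*k**2 + 4*k - 2)/5.
Then R = B(k−1)f/C = k*(k**4 - k**3 - 4*k**2 + 4*k - 2)/(5*k**4 + 6*k**3 - 8*k**2 - 3*k - 2), so s_k = R(k)·t_k = k*(k**4 - k**3 - 4*k**2 + 4*k - 2).
s_(k+1) − s_k = 5*k**4 + 6*k**3 - 8*k**2 - 3*k - 2 = t_k.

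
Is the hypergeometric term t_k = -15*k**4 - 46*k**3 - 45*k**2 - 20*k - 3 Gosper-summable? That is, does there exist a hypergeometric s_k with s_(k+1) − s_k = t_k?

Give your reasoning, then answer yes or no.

The ratio is (15*k**4 + 106*k**3 + 273*k**2 + 308*k + 129)/(15*k**4 + 46*k**3 + 45*k**2 + 20*k + 3).
So A=1 and B=1, with C=k**4 + 46*k**3/15 + 3*k**2 + 4*k/3 + 1/5.
f must satisfy (1)·f(k+1) − (1)·f(k) = k**4 + 46*k**3/15 + 3*k**2 + 4*k/3 + 1/5.
From deg A=0, deg B=0, deg C=4: d=5.
Solving with deg f ≤ 5: f(k) = k**2*(3*k**3 + 4*k**2 - 3*k - 1)/15.
Get s_k = R·t_k = k**2*(-3*k**3 - 4*k**2 + 3*k + 1) with R(k) = B(k−1)f(k)/C(k) = k**2*(3*k**3 + 4*k**2 - 3*k - 1)/(15*k**4 + 46*k**3 + 45*k**2 + 20*k + 3).
s_(k+1) − s_k = -15*k**4 - 46*k**3 - 45*k**2 - 20*k - 3 = t_k.

Yes. s_k = k**2*(-3*k**3 - 4*k**2 + 3*k + 1).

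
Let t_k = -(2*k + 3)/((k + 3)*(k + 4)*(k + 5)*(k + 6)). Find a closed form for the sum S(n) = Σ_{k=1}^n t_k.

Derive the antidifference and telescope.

S(n) = n*(-n**2 - 15*n - 34)/(40*(n**3 + 15*n**2 + 74*n + 120))

r(k) = (k + 3)*(2*k + 5)/((k + 7)*(2*k + 3)) after simplifying.
A = k + 3, B = k + 7, C = k + 3/2.
Key eq: (k + 3)·f(k+1) = (k + 6)·f(k) + (k + 3/2).
From deg A=1, deg B=1, deg C=1: d=3.
Solve for f: f(k) = k*(k**2 + 12*k + 17)/60 (degree 3 ≤ 3).
R(k) = B(k−1)·f(k)/C(k) = k*(k + 6)*(k**2 + 12*k + 17)/(30*(2*k + 3)); s_k = R·t_k = k*(-k**2 - 12*k - 17)/(30*(k + 3)*(k + 4)*(k + 5)).
Check: Δs_k = (-2*k - 3)/(k**4 + 18*k**3 + 119*k**2 + 342*k + 360). ✓
Evaluate: s_(n+1) = (-n**3 - 15*n**2 - 44*n - 30)/(30*(n**3 + 15*n**2 + 74*n + 120)); subtract s_(1) = -1/120 ⇒ S(n) = n*(-n**2 - 15*n - 34)/(40*(n**3 + 15*n**2 + 74*n + 120)).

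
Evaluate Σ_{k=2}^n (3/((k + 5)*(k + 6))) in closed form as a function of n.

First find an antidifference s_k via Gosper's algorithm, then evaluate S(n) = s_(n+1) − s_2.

r(k) = (k + 5)/(k + 7) after simplifying.
Gosper form: A/B · C(k+1)/C(k) with A=k + 5, B=k + 7, C=1.
Solve (k + 5)·f(k+1) − (k + 6)·f(k) = 1.
From deg A=1, deg B=1, deg C=0: d=1.
Coefficient equations give f(k) = k/5.
Get s_k = R·t_k = 3*k/(5*(k + 5)) with R(k) = B(k−1)f(k)/C(k) = k*(k + 6)/5.
Check: Δs_k = 3/(k**2 + 11*k + 30). ✓
Telescope: S(n) = s_(n+1) − s_(2) = 3*(n + 1)/(5*(n + 6)) − (6/35) = 3*(n - 1)/(7*(n + 6)).

S(n) = 3*(n - 1)/(7*(n + 6))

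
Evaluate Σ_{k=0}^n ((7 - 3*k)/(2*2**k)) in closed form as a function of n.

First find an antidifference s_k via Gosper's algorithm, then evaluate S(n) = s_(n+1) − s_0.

S(n) = 2**(-n - 1)*(2**(n + 3) + 3*n - 1)

Compute t_(k+1)/t_k: get (3*k - 4)/(2*(3*k - 7)).
Normal form (A,B,C) = (1/2, 1, k - 7/3).
Set up (1/2)·f(k+1) − (1)·f(k) − (k - 7/3) = 0.
deg f ≤ 1 (via 0,0,1).
Solving with deg f ≤ 1: f(k) = -2*(3*k - 4)/3.
Get s_k = R·t_k = (3*k - 4)/2**k with R(k) = B(k−1)f(k)/C(k) = -2*(3*k - 4)/(3*k - 7).
Check: Δs_k = (7 - 3*k)/(2*2**k). ✓
s_(n+1) = 2**(-n - 1)*(3*n - 1) and s_(0) = -4, so S(n) = 2**(-n - 1)*(2**(n + 3) + 3*n - 1).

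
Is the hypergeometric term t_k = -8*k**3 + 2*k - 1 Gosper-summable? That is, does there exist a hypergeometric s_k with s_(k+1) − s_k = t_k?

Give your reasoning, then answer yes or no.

The ratio is (-2*k + 8*(k + 1)**3 - 1)/(8*k**3 - 2*k + 1).
So A=1 and B=1, with C=k**3 - k/4 + 1/8.
Need (1)·f(k+1) − (1)·f(k) = k**3 - k/4 + 1/8.
Degrees (0,0,3) ⇒ d ≤ 4.
A polynomial solution: f(k) = k*(2*k**3 - 4*k**2 + k + 2)/8.
Get s_k = R·t_k = k*(-2*k**3 + 4*k**2 - k - 2) with R(k) = B(k−1)f(k)/C(k) = k*(2*k**3 - 4*k**2 + k + 2)/(8*k**3 - 2*k + 1).
s_(k+1) − s_k = -8*k**3 + 2*k - 1 = t_k.

Yes. s_k = k*(-2*k**3 + 4*k**2 - k - 2).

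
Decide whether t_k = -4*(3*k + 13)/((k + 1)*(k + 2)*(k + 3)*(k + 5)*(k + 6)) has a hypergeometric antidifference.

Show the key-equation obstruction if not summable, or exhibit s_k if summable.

Yes. s_k = 2*k*(-k**2 - 8*k - 17)/(5*(k**3 + 8*k**2 + 17*k + 10)).

Ratio r(k) = (k + 1)*(k + 5)*(3*k + 16)/((k + 4)*(k + 7)*(3*k + 13)).
Take A(k)=k + 1, B(k)=k + 7, C(k)=k**2 + 25*k/3 + 52/3.
Solve (k + 1)·f(k+1) − (k + 6)·f(k) = k**2 + 25*k/3 + 52/3.
Degrees (1,1,2) ⇒ d ≤ 5.
A polynomial solution: f(k) = k*(k + 3)*(k + 4)*(k**2 + 8*k + 17)/30.
R(k) = B(k−1)·f(k)/C(k) = k*(k + 3)*(k + 6)*(k**2 + 8*k + 17)/(10*(3*k + 13)); s_k = R·t_k = 2*k*(-k**2 - 8*k - 17)/(5*(k**3 + 8*k**2 + 17*k + 10)).
Δs = 4*(-3*k - 13)/(k**5 + 17*k**4 + 107*k**3 + 307*k**2 + 396*k + 180), as required.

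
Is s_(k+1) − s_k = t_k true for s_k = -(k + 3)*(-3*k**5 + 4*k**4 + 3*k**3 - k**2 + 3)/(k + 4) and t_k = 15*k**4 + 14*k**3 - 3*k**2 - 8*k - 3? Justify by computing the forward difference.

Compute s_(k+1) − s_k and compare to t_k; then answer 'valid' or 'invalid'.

s_(k+1) = (3*k**6 + 23*k**5 + 55*k**4 + 42*k**3 - 16*k**2 - 38*k - 24)/(k + 5)
s_(k+1) − s_k = (15*k**6 + 137*k**5 + 345*k**4 + 189*k**3 - 114*k**2 - 152*k - 51)/(k**2 + 9*k + 20)
(s_(k+1) − s_k) − t_k = (-12*k**5 - 78*k**4 - 56*k**3 + 21*k**2 + 35*k + 9)/(k**2 + 9*k + 20)

Invalid: residual (-12*k**5 - 78*k**4 - 56*k**3 + 21*k**2 + 35*k + 9)/(k**2 + 9*k + 20) ≠ 0.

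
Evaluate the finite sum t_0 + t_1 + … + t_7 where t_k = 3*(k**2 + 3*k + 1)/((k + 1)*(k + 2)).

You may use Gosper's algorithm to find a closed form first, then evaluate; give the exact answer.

Step 1: r(k) = (k + 1)*(3*k + (k + 1)**2 + 4)/((k + 3)*(k**2 + 3*k + 1)).
So A=k + 1 and B=k + 3, with C=k**2 + 3*k + 1.
Set up (k + 1)·f(k+1) − (k + 2)·f(k) − (k**2 + 3*k + 1) = 0.
Bound: deg f ≤ 2.
Solving with deg f ≤ 2: f(k) = k**2.
Certificate R = B(k−1)f/C = k**2*(k + 2)/(k**2 + 3*k + 1) gives s_k = 3*k**2/(k + 1).
s_(k+1) − s_k = 3*(k**2 + 3*k + 1)/(k**2 + 3*k + 2) = t_k.
Telescoping: Σ = s_(8) − s_(0) = 64/3 − (0) = 64/3.

Σ = 64/3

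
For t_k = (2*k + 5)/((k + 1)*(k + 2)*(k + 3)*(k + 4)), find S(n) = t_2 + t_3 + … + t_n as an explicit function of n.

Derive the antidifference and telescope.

The ratio is (k + 1)*(2*k + 7)/((k + 5)*(2*k + 5)).
A = k + 1, B = k + 5, C = k + 5/2.
Need (k + 1)·f(k+1) − (k + 4)·f(k) = k + 5/2.
d = 3 from the (1,1,1) case.
A polynomial solution: f(k) = k*(k + 2)*(k + 4)/6.
Then R = B(k−1)f/C = k*(k + 2)*(k + 4)**2/(3*(2*k + 5)), so s_k = R(k)·t_k = k*(k + 4)/(3*(k**2 + 4*k + 3)).
Verify: (2*k + 5)/(k**4 + 10*k**3 + 35*k**2 + 50*k + 24) matches t_k.
Telescope: S(n) = s_(n+1) − s_(2) = (n**2 + 6*n + 5)/(3*(n**2 + 6*n + 8)) − (4/15) = (n**2 + 6*n - 7)/(15*(n**2 + 6*n + 8)).

S(n) = (n**2 + 6*n - 7)/(15*(n**2 + 6*n + 8))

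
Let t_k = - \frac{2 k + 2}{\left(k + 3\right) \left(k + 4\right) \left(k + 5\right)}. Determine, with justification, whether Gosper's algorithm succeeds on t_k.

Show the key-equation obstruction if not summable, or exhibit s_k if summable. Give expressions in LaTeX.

Yes. s_k = - \frac{k \left(k + 1\right)}{3 \left(k + 3\right) \left(k + 4\right)}.

The ratio is (k + 2)*(k + 3)/((k + 1)*(k + 6)).
Gosper form: A/B · C(k+1)/C(k) with A=k + 3, B=k + 6, C=k + 1.
Need (k + 3)·f(k+1) − (k + 5)·f(k) = k + 1.
From deg A=1, deg B=1, deg C=1: d=2.
Match coefficients ⇒ f(k) = k*(k + 1)/6.
So s_k = (B(k−1)f/C)·t_k = (k*(k + 5)/6)·t_k = -k*(k + 1)/(3*(k + 3)*(k + 4)).
Δs = 2*(-k - 1)/(k**3 + 12*k**2 + 47*k + 60), as required.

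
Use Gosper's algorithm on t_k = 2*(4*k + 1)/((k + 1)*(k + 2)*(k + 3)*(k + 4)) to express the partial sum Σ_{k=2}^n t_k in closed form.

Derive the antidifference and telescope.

Compute t_(k+1)/t_k: get (k + 1)*(4*k + 5)/((k + 5)*(4*k + 1)).
Take A(k)=k + 1, B(k)=k + 5, C(k)=k + 1/4.
Set up (k + 1)·f(k+1) − (k + 4)·f(k) − (k + 1/4) = 0.
deg f ≤ 3 (via 1,1,1).
Coefficient equations give f(k) = k*(k**2 + 6*k - 1)/24.
Then R = B(k−1)f/C = k*(k + 4)*(k**2 + 6*k - 1)/(6*(4*k + 1)), so s_k = R(k)·t_k = k*(k**2 + 6*k - 1)/(3*(k + 1)*(k + 2)*(k + 3)).
Δs = 2*(4*k + 1)/(k**4 + 10*k**3 + 35*k**2 + 50*k + 24), as required.
s_(n+1) = (n**3 + 9*n**2 + 14*n + 6)/(3*(n**3 + 9*n**2 + 26*n + 24)) and s_(2) = 1/6, so S(n) = (n**3 + 9*n**2 + 2*n - 12)/(6*(n**3 + 9*n**2 + 26*n + 24)).

S(n) = (n**3 + 9*n**2 + 2*n - 12)/(6*(n**3 + 9*n**2 + 26*n + 24))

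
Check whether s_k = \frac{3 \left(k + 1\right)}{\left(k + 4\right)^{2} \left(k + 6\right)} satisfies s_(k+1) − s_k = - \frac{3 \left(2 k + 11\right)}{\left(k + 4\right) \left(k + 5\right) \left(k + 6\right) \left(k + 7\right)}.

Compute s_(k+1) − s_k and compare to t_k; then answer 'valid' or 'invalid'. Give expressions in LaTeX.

s_(k+1) = 3*(k + 2)/((k + 5)**2*(k + 7))
s_(k+1) − s_k = 3*(-2*k**3 - 20*k**2 - 46*k + 17)/(k**6 + 31*k**5 + 397*k**4 + 2689*k**3 + 10162*k**2 + 20320*k + 16800)
(s_(k+1) − s_k) − t_k = 9*(3*k**2 + 31*k + 79)/(k**6 + 31*k**5 + 397*k**4 + 2689*k**3 + 10162*k**2 + 20320*k + 16800)

Invalid: residual \frac{9 \left(3 k^{2} + 31 k + 79\right)}{k^{6} + 31 k^{5} + 397 k^{4} + 2689 k^{3} + 10162 k^{2} + 20320 k + 16800} ≠ 0.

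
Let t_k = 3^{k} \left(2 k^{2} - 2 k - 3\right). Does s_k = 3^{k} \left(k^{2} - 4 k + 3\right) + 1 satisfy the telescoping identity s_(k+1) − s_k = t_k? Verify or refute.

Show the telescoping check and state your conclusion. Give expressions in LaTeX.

valid (s_(k+1) − s_k reduces to t_k)

s_(k+1) = 3**(k + 1)*(-4*k + (k + 1)**2 - 1) + 1
s_(k+1) − s_k = 3**k*(2*k**2 - 2*k - 3)
(s_(k+1) − s_k) − t_k = 0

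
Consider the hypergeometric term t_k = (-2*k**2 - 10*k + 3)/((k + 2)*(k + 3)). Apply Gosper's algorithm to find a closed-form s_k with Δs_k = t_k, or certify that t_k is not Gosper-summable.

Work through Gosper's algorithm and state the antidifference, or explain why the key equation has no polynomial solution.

s_k = k*(7 - 4*k)/(2*(k + 2))

The ratio is (k + 2)*(10*k + 2*(k + 1)**2 + 7)/((k + 4)*(2*k**2 + 10*k - 3)).
Take A(k)=k + 2, B(k)=k + 4, C(k)=k**2 + 5*k - 3/2.
f must satisfy (k + 2)·f(k+1) − (k + 3)·f(k) = k**2 + 5*k - 3/2.
deg f ≤ 2 (via 1,1,2).
Coefficient equations give f(k) = k*(4*k - 7)/4.
R(k) = B(k−1)·f(k)/C(k) = k*(k + 3)*(4*k - 7)/(2*(2*k**2 + 10*k - 3)); s_k = R·t_k = k*(7 - 4*k)/(2*(k + 2)).
Verify: (-2*k**2 - 10*k + 3)/(k**2 + 5*k + 6) matches t_k.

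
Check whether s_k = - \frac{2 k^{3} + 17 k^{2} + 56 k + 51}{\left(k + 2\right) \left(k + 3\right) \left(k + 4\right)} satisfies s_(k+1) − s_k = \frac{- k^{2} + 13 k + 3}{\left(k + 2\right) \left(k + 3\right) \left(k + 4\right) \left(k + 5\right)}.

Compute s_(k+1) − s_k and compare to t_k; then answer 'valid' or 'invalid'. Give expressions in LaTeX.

valid; difference matches t_k

s_(k+1) = (-56*k - 2*(k + 1)**3 - 17*(k + 1)**2 - 107)/((k + 3)*(k + 4)*(k + 5))
s_(k+1) − s_k = (-k**2 + 13*k + 3)/(k**4 + 14*k**3 + 71*k**2 + 154*k + 120)
(s_(k+1) − s_k) − t_k = 0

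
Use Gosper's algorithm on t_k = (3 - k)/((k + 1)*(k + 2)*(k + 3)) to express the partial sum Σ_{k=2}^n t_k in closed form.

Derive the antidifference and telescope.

S(n) = (-n**2 + 7*n - 6)/(12*(n**2 + 5*n + 6))

The ratio is (k - 2)*(k + 1)/((k - 3)*(k + 4)).
So A=k + 1 and B=k + 4, with C=k - 3.
Set up (k + 1)·f(k+1) − (k + 3)·f(k) − (k - 3) = 0.
From deg A=1, deg B=1, deg C=1: d=2.
Solving with deg f ≤ 2: f(k) = -k*(k + 5)/2.
R(k) = B(k−1)·f(k)/C(k) = -k*(k + 3)*(k + 5)/(2*(k - 3)); s_k = R·t_k = k*(k + 5)/(2*(k + 1)*(k + 2)).
Check: Δs_k = (3 - k)/(k**3 + 6*k**2 + 11*k + 6). ✓
Evaluate: s_(n+1) = (n**2 + 7*n + 6)/(2*(n**2 + 5*n + 6)); subtract s_(2) = 7/12 ⇒ S(n) = (-n**2 + 7*n - 6)/(12*(n**2 + 5*n + 6)).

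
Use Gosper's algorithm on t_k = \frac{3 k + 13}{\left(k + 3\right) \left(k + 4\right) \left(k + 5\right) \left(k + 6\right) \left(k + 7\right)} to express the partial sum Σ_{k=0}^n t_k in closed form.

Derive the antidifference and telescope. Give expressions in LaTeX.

S(n) = \frac{n^{3} + 17 n^{2} + 94 n + 78}{90 \left(n^{3} + 17 n^{2} + 94 n + 168\right)}

Ratio r(k) = (k + 3)*(3*k + 16)/((k + 8)*(3*k + 13)).
Factor: A=k + 3; B=k + 8; C=k + 13/3.
Set up (k + 3)·f(k+1) − (k + 7)·f(k) − (k + 13/3) = 0.
deg f ≤ 4 (via 1,1,1).
Match coefficients ⇒ f(k) = k*(k + 4)*(k**2 + 14*k + 63)/270.
Get s_k = R·t_k = k*(k**2 + 14*k + 63)/(90*(k**3 + 14*k**2 + 63*k + 90)) with R(k) = B(k−1)f(k)/C(k) = k*(k + 4)*(k + 7)*(k**2 + 14*k + 63)/(90*(3*k + 13)).
Δs = (3*k + 13)/(k**5 + 25*k**4 + 245*k**3 + 1175*k**2 + 2754*k + 2520), as required.
s_(n+1) = (n**3 + 17*n**2 + 94*n + 78)/(90*(n**3 + 17*n**2 + 94*n + 168)) and s_(0) = 0, so S(n) = (n**3 + 17*n**2 + 94*n + 78)/(90*(n**3 + 17*n**2 + 94*n + 168)).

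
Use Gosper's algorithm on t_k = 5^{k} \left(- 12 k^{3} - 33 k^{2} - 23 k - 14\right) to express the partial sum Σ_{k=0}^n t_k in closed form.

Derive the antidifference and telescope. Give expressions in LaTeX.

Ratio r(k) = 5*(12*k**3 + 69*k**2 + 125*k + 82)/(12*k**3 + 33*k**2 + 23*k + 14).
Take A(k)=5, B(k)=1, C(k)=k**3 + 11*k**2/4 + 23*k/12 + 7/6.
f must satisfy (5)·f(k+1) − (1)·f(k) = k**3 + 11*k**2/4 + 23*k/12 + 7/6.
From deg A=0, deg B=0, deg C=3: d=3.
Coefficient equations give f(k) = (3*k**3 - 3*k**2 + 2*k + 1)/12.
R(k) = B(k−1)·f(k)/C(k) = (3*k**3 - 3*k**2 + 2*k + 1)/(12*k**3 + 33*k**2 + 23*k + 14); s_k = R·t_k = 5**k*(-3*k**3 + 3*k**2 - 2*k - 1).
s_(k+1) − s_k = 5**k*(-12*k**3 - 33*k**2 - 23*k - 14) = t_k.
Σ_(k=0)^n t_k = s_(n+1) − s_(0) = (5**(n + 1)*(-3*n**3 - 6*n**2 - 5*n - 3)) − (-1), i.e. -15*5**n*n**3 - 30*5**n*n**2 - 25*5**n*n - 15*5**n + 1.

S(n) = - 15 \cdot 5^{n} n^{3} - 30 \cdot 5^{n} n^{2} - 25 \cdot 5^{n} n - 15 \cdot 5^{n} + 1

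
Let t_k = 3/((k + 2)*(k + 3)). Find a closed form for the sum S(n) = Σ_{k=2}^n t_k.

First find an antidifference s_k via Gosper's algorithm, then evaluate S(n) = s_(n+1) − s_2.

S(n) = 3*(n - 1)/(4*(n + 3))

Compute t_(k+1)/t_k: get (k + 2)/(k + 4).
Normal form (A,B,C) = (k + 2, k + 4, 1).
f must satisfy (k + 2)·f(k+1) − (k + 3)·f(k) = 1.
Degrees (1,1,0) ⇒ d ≤ 1.
A polynomial solution: f(k) = k/2.
Get s_k = R·t_k = 3*k/(2*(k + 2)) with R(k) = B(k−1)f(k)/C(k) = k*(k + 3)/2.
Δs = 3/(k**2 + 5*k + 6), as required.
Σ_(k=2)^n t_k = s_(n+1) − s_(2) = (3*(n + 1)/(2*(n + 3))) − (3/4), i.e. 3*(n - 1)/(4*(n + 3)).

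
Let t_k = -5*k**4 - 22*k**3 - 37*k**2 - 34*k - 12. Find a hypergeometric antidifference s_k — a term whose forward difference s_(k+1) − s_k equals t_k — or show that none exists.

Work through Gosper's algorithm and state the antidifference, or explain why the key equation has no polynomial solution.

s_k = k*(-k**4 - 3*k**3 - 3*k**2 - 4*k - 1)

r(k) = (5*k**4 + 42*k**3 + 133*k**2 + 194*k + 110)/(5*k**4 + 22*k**3 + 37*k**2 + 34*k + 12) after simplifying.
Take A(k)=1, B(k)=1, C(k)=k**4 + 22*k**3/5 + 37*k**2/5 + 34*k/5 + 12/5.
Need (1)·f(k+1) − (1)·f(k) = k**4 + 22*k**3/5 + 37*k**2/5 + 34*k/5 + 12/5.
From deg A=0, deg B=0, deg C=4: d=5.
Coefficient equations give f(k) = k*(k**4 + 3*k**3 + 3*k**2 + 4*k + 1)/5.
Get s_k = R·t_k = k*(-k**4 - 3*k**3 - 3*k**2 - 4*k - 1) with R(k) = B(k−1)f(k)/C(k) = k*(k**4 + 3*k**3 + 3*k**2 + 4*k + 1)/(5*k**4 + 22*k**3 + 37*k**2 + 34*k + 12).
Check: Δs_k = -5*k**4 - 22*k**3 - 37*k**2 - 34*k - 12. ✓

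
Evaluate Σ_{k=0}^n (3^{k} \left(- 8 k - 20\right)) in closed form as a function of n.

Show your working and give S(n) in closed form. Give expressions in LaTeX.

Compute t_(k+1)/t_k: get 3*(2*k + 7)/(2*k + 5).
So A=3 and B=1, with C=k + 5/2.
Solve (3)·f(k+1) − (1)·f(k) = k + 5/2.
deg f ≤ 1 (via 0,0,1).
Solve for f: f(k) = (k + 1)/2 (degree 1 ≤ 1).
R(k) = B(k−1)·f(k)/C(k) = (k + 1)/(2*k + 5); s_k = R·t_k = -4*3**k*(k + 1).
s_(k+1) − s_k = 3**k*(-8*k - 20) = t_k.
Evaluate: s_(n+1) = 12*3**n*(-n - 2); subtract s_(0) = -4 ⇒ S(n) = -12*3**n*n - 24*3**n + 4.

S(n) = - 12 \cdot 3^{n} n - 24 \cdot 3^{n} + 4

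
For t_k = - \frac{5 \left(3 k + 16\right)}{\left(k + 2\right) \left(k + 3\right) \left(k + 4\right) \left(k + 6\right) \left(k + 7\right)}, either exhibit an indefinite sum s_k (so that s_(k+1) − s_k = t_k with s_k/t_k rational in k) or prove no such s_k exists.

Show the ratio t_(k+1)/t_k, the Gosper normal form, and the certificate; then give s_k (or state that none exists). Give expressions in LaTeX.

s_k = \frac{5 k \left(- k^{2} - 11 k - 36\right)}{36 \left(k^{3} + 11 k^{2} + 36 k + 36\right)}

Step 1: r(k) = (k + 2)*(k + 6)*(3*k + 19)/((k + 5)*(k + 8)*(3*k + 16)).
Factor: A=k + 2; B=k + 8; C=k**2 + 31*k/3 + 80/3.
Key eq: (k + 2)·f(k+1) = (k + 7)·f(k) + (k**2 + 31*k/3 + 80/3).
Bound: deg f ≤ 5.
Solve for f: f(k) = k*(k + 4)*(k + 5)*(k**2 + 11*k + 36)/108 (degree 5 ≤ 5).
Then R = B(k−1)f/C = k*(k + 4)*(k + 7)*(k**2 + 11*k + 36)/(36*(3*k + 16)), so s_k = R(k)·t_k = 5*k*(-k**2 - 11*k - 36)/(36*(k**3 + 11*k**2 + 36*k + 36)).
Δs = 5*(-3*k - 16)/(k**5 + 22*k**4 + 185*k**3 + 740*k**2 + 1404*k + 1008), as required.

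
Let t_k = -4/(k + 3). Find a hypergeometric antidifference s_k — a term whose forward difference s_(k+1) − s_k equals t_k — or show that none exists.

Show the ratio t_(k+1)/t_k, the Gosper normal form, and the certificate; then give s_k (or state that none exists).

r(k) = (k + 3)/(k + 4) after simplifying.
A = k + 3, B = k + 4, C = 1.
Need (k + 3)·f(k+1) − (k + 3)·f(k) = 1.
Degrees (1,1,0) ⇒ d ≤ 0.
f = c0 ⇒ A·f(k+1) − B(k−1)·f(k) − C = -1. The system {-1 = 0} is inconsistent; no antidifference.

no hypergeometric antidifference exists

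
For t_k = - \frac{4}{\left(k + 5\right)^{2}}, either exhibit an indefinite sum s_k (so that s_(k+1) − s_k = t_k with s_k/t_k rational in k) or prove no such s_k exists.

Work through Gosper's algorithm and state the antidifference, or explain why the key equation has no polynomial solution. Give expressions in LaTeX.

none (Gosper's algorithm certifies no s_k)

Ratio r(k) = (k + 5)**2/(k + 6)**2.
Factor: A=k**2 + 10*k + 25; B=k**2 + 12*k + 36; C=1.
Need (k**2 + 10*k + 25)·f(k+1) − (k**2 + 10*k + 25)·f(k) = 1.
d = 0 from the (2,2,0) case.
Generic f = c0 gives residual -1; -1 = 0 cannot hold, so t_k is not Gosper-summable.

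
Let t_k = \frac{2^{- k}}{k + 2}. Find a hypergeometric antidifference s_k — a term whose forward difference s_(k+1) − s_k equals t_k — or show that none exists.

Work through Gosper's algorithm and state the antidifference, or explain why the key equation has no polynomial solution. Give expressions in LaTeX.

none — t_k is not Gosper-summable

r(k) = (k + 2)/(2*(k + 3)) after simplifying.
So A=k/2 + 1 and B=k + 3, with C=1.
Key eq: (k/2 + 1)·f(k+1) = (k + 2)·f(k) + (1).
d = -1 from the (1,1,0) case.
Negative degree bound (-1): no f exists, t_k not Gosper-summable.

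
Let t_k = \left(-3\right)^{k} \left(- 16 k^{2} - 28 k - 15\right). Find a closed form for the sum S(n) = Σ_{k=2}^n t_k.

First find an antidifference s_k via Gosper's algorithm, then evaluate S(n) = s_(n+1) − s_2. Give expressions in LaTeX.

S(n) = - 12 \left(-3\right)^{n} n^{2} - 27 \left(-3\right)^{n} n - 15 \left(-3\right)^{n} - 162

The ratio is 3*(-16*k**2 - 60*k - 59)/(16*k**2 + 28*k + 15).
Gosper form: A/B · C(k+1)/C(k) with A=-3, B=1, C=k**2 + 7*k/4 + 15/16.
f must satisfy (-3)·f(k+1) − (1)·f(k) = k**2 + 7*k/4 + 15/16.
Degrees (0,0,2) ⇒ d ≤ 2.
A polynomial solution: f(k) = -k*(4*k + 1)/16.
R(k) = B(k−1)·f(k)/C(k) = -k*(4*k + 1)/(16*k**2 + 28*k + 15); s_k = R·t_k = (-3)**k*k*(4*k + 1).
Verify: (-3)**k*(-16*k**2 - 28*k - 15) matches t_k.
Telescope: S(n) = s_(n+1) − s_(2) = (-3)**(n + 1)*(4*n**2 + 9*n + 5) − (162) = -12*(-3)**n*n**2 - 27*(-3)**n*n - 15*(-3)**n - 162.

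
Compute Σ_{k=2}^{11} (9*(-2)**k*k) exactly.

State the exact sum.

Σ = -139248

Step 1: r(k) = -2 - 2/k.
Normal form (A,B,C) = (-2, 1, k).
Need (-2)·f(k+1) − (1)·f(k) = k.
From deg A=0, deg B=0, deg C=1: d=1.
Solving with deg f ≤ 1: f(k) = -(3*k - 2)/9.
So s_k = (B(k−1)f/C)·t_k = (-(3*k - 2)/(9*k))·t_k = (-2)**k*(2 - 3*k).
Verify: 9*(-2)**k*k matches t_k.
Σ_(k=2)^(11) t_k = s_(12) − s_(2) = -139264 − (-16) = -139248.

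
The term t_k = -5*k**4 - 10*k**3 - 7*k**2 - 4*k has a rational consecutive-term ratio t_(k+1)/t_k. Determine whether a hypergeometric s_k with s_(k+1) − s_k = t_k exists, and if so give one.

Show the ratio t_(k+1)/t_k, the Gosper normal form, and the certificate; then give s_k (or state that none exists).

s_k = k*(-k**4 + k**2 - k + 1)

The ratio is (5*k**4 + 30*k**3 + 67*k**2 + 68*k + 26)/(k*(5*k**3 + 10*k**2 + 7*k + 4)).
A = 1, B = 1, C = k**4 + 2*k**3 + 7*k**2/5 + 4*k/5.
Need (1)·f(k+1) − (1)·f(k) = k**4 + 2*k**3 + 7*k**2/5 + 4*k/5.
Degrees (0,0,4) ⇒ d ≤ 5.
Match coefficients ⇒ f(k) = k*(k - 1)*(k**3 + k**2 + 1)/5.
Get s_k = R·t_k = k*(-k**4 + k**2 - k + 1) with R(k) = B(k−1)f(k)/C(k) = (k - 1)*(k**3 + k**2 + 1)/(5*k**3 + 10*k**2 + 7*k + 4).
Verify: k*(-5*k**3 - 10*k**2 - 7*k - 4) matches t_k.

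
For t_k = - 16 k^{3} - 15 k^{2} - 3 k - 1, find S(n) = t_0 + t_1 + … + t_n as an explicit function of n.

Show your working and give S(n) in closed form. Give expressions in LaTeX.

Step 1: r(k) = (16*k**3 + 63*k**2 + 81*k + 35)/(16*k**3 + 15*k**2 + 3*k + 1).
Take A(k)=1, B(k)=1, C(k)=k**3 + 15*k**2/16 + 3*k/16 + 1/16.
Set up (1)·f(k+1) − (1)·f(k) − (k**3 + 15*k**2/16 + 3*k/16 + 1/16) = 0.
Degrees (0,0,3) ⇒ d ≤ 4.
A polynomial solution: f(k) = k*(4*k**3 - 3*k**2 - 2*k + 2)/16.
Certificate R = B(k−1)f/C = k*(4*k**3 - 3*k**2 - 2*k + 2)/(16*k**3 + 15*k**2 + 3*k + 1) gives s_k = k*(-4*k**3 + 3*k**2 + 2*k - 2).
Check: Δs_k = -16*k**3 - 15*k**2 - 3*k - 1. ✓
s_(n+1) = -4*n**4 - 13*n**3 - 13*n**2 - 5*n - 1 and s_(0) = 0, so S(n) = -4*n**4 - 13*n**3 - 13*n**2 - 5*n - 1.

S(n) = - 4 n^{4} - 13 n^{3} - 13 n^{2} - 5 n - 1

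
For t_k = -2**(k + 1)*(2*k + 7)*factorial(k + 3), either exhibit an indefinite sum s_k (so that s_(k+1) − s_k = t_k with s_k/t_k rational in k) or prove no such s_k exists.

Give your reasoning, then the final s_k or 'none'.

Step 1: r(k) = 2*(k + 4)*(2*k + 9)/(2*k + 7).
Gosper form: A/B · C(k+1)/C(k) with A=2*k + 8, B=1, C=k + 7/2.
f must satisfy (2*k + 8)·f(k+1) − (1)·f(k) = k + 7/2.
From deg A=1, deg B=0, deg C=1: d=0.
A polynomial solution: f(k) = 1/2.
R(k) = B(k−1)·f(k)/C(k) = 1/(2*k + 7); s_k = R·t_k = -2**(k + 1)*factorial(k + 3).
Check: Δs_k = -2**(k + 1)*(2*k + 7)*factorial(k + 3). ✓

s_k = -2**(k + 1)*factorial(k + 3)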